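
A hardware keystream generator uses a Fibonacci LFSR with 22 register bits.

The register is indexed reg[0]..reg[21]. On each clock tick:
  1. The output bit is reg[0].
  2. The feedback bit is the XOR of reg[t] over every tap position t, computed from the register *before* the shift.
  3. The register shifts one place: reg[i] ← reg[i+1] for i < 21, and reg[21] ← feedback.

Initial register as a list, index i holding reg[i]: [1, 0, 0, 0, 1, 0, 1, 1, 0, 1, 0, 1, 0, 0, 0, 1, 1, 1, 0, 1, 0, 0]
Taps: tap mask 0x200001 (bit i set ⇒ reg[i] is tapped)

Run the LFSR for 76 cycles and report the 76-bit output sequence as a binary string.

1000101101010001110100111100100110000101100010100011101111100100001100001011

tick  register→output (feedback)
  0  1000101101010001110100→1 (1)
  1  0001011010100011101001→0 (1)
  2  0010110101000111010011→0 (1)
  3  0101101010001110100111→0 (1)
  4  1011010100011101001111→1 (0)
  5  0110101000111010011110→0 (0)
  6  1101010001110100111100→1 (1)
  7  1010100011101001111001→1 (0)
  8  0101000111010011110010→0 (0)
  9  1010001110100111100100→1 (1)
 10  0100011101001111001001→0 (1)
 11  1000111010011110010011→1 (0)
 12  0001110100111100100110→0 (0)
 13  0011101001111001001100→0 (0)
 14  0111010011110010011000→0 (0)
 15  1110100111100100110000→1 (1)
 16  1101001111001001100001→1 (0)
 17  1010011110010011000010→1 (1)
 18  0100111100100110000101→0 (1)
 19  1001111001001100001011→1 (0)
 20  0011110010011000010110→0 (0)
 21  0111100100110000101100→0 (0)
 22  1111001001100001011000→1 (1)
 23  1110010011000010110001→1 (0)
 24  1100100110000101100010→1 (1)
 25  1001001100001011000101→1 (0)
 26  0010011000010110001010→0 (0)
 27  0100110000101100010100→0 (0)
 28  1001100001011000101000→1 (1)
 29  0011000010110001010001→0 (1)
 30  0110000101100010100011→0 (1)
 31  1100001011000101000111→1 (0)
 32  1000010110001010001110→1 (1)
 33  0000101100010100011101→0 (1)
 34  0001011000101000111011→0 (1)
 35  0010110001010001110111→0 (1)
 36  0101100010100011101111→0 (1)
 37  1011000101000111011111→1 (0)
 38  0110001010001110111110→0 (0)
 39  1100010100011101111100→1 (1)
 40  1000101000111011111001→1 (0)
 41  0001010001110111110010→0 (0)
 42  0010100011101111100100→0 (0)
 43  0101000111011111001000→0 (0)
 44  1010001110111110010000→1 (1)
 45  0100011101111100100001→0 (1)
 46  1000111011111001000011→1 (0)
 47  0001110111110010000110→0 (0)
 48  0011101111100100001100→0 (0)
 49  0111011111001000011000→0 (0)
 50  1110111110010000110000→1 (1)
 51  1101111100100001100001→1 (0)
 52  1011111001000011000010→1 (1)
 53  0111110010000110000101→0 (1)
 54  1111100100001100001011→1 (0)
 55  1111001000011000010110→1 (1)
 56  1110010000110000101101→1 (0)
 57  1100100001100001011010→1 (1)
 58  1001000011000010110101→1 (0)
 59  0010000110000101101010→0 (0)
 60  0100001100001011010100→0 (0)
 61  1000011000010110101000→1 (1)
 62  0000110000101101010001→0 (1)
 63  0001100001011010100011→0 (1)
 64  0011000010110101000111→0 (1)
 65  0110000101101010001111→0 (1)
 66  1100001011010100011111→1 (0)
 67  1000010110101000111110→1 (1)
 68  0000101101010001111101→0 (1)
 69  0001011010100011111011→0 (1)
 70  0010110101000111110111→0 (1)
 71  0101101010001111101111→0 (1)
 72  1011010100011111011111→1 (0)
 73  0110101000111110111110→0 (0)
 74  1101010001111101111100→1 (1)
 75  1010100011111011111001→1 (0)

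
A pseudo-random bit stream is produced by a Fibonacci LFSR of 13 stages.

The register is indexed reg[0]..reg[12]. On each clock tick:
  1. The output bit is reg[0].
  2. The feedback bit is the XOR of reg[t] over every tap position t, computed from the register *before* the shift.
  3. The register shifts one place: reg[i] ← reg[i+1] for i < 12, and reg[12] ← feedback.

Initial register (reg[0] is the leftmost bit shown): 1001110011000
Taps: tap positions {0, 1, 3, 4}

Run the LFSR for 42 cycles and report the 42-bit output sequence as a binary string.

100111001100010001111001010001101010110010

tick  register→output (feedback)
  0  1001110011000→1 (1)
  1  0011100110001→0 (0)
  2  0111001100010→0 (0)
  3  1110011000100→1 (0)
  4  1100110001000→1 (1)
  5  1001100010001→1 (1)
  6  0011000100011→0 (1)
  7  0110001000111→0 (1)
  8  1100010001111→1 (0)
  9  1000100011110→1 (0)
 10  0001000111100→0 (1)
 11  0010001111001→0 (0)
 12  0100011110010→0 (1)
 13  1000111100101→1 (0)
 14  0001111001010→0 (0)
 15  0011110010100→0 (0)
 16  0111100101000→0 (1)
 17  1111001010001→1 (1)
 18  1110010100011→1 (0)
 19  1100101000110→1 (1)
 20  1001010001101→1 (0)
 21  0010100011010→0 (1)
 22  0101000110101→0 (0)
 23  1010001101010→1 (1)
 24  0100011010101→0 (1)
 25  1000110101011→1 (0)
 26  0001101010110→0 (0)
 27  0011010101100→0 (1)
 28  0110101011001→0 (0)
 29  1101010110010→1 (1)
 30  1010101100101→1 (0)
 31  0101011001010→0 (0)
 32  1010110010100→1 (0)
 33  0101100101000→0 (1)
 34  1011001010001→1 (0)
 35  0110010100010→0 (1)
 36  1100101000101→1 (1)
 37  1001010001011→1 (0)
 38  0010100010110→0 (1)
 39  0101000101101→0 (0)
 40  1010001011010→1 (1)
 41  0100010110101→0 (1)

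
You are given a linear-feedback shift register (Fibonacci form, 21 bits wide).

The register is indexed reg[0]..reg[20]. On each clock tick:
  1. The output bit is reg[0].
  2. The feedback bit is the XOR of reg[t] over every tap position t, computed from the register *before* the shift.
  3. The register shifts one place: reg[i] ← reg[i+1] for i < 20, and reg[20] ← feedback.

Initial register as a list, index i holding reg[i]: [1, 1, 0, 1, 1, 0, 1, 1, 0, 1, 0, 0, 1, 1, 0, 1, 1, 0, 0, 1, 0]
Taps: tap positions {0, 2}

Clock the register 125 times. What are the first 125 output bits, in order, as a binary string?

11011011010011011001010110110011110111100001101111100101001100111010001110001111111010010110110110000010011001101101110001011

tick  register→output (feedback)
  0  110110110100110110010→1 (1)
  1  101101101001101100101→1 (0)
  2  011011010011011001010→0 (1)
  3  110110100110110010101→1 (1)
  4  101101001101100101011→1 (0)
  5  011010011011001010110→0 (1)
  6  110100110110010101101→1 (1)
  7  101001101100101011011→1 (0)
  8  010011011001010110110→0 (0)
  9  100110110010101101100→1 (1)
 10  001101100101011011001→0 (1)
 11  011011001010110110011→0 (1)
 12  110110010101101100111→1 (1)
 13  101100101011011001111→1 (0)
 14  011001010110110011110→0 (1)
 15  110010101101100111101→1 (1)
 16  100101011011001111011→1 (1)
 17  001010110110011110111→0 (1)
 18  010101101100111101111→0 (0)
 19  101011011001111011110→1 (0)
 20  010110110011110111100→0 (0)
 21  101101100111101111000→1 (0)
 22  011011001111011110000→0 (1)
 23  110110011110111100001→1 (1)
 24  101100111101111000011→1 (0)
 25  011001111011110000110→0 (1)
 26  110011110111100001101→1 (1)
 27  100111101111000011011→1 (1)
 28  001111011110000110111→0 (1)
 29  011110111100001101111→0 (1)
 30  111101111000011011111→1 (0)
 31  111011110000110111110→1 (0)
 32  110111100001101111100→1 (1)
 33  101111000011011111001→1 (0)
 34  011110000110111110010→0 (1)
 35  111100001101111100101→1 (0)
 36  111000011011111001010→1 (0)
 37  110000110111110010100→1 (1)
 38  100001101111100101001→1 (1)
 39  000011011111001010011→0 (0)
 40  000110111110010100110→0 (0)
 41  001101111100101001100→0 (1)
 42  011011111001010011001→0 (1)
 43  110111110010100110011→1 (1)
 44  101111100101001100111→1 (0)
 45  011111001010011001110→0 (1)
 46  111110010100110011101→1 (0)
 47  111100101001100111010→1 (0)
 48  111001010011001110100→1 (0)
 49  110010100110011101000→1 (1)
 50  100101001100111010001→1 (1)
 51  001010011001110100011→0 (1)
 52  010100110011101000111→0 (0)
 53  101001100111010001110→1 (0)
 54  010011001110100011100→0 (0)
 55  100110011101000111000→1 (1)
 56  001100111010001110001→0 (1)
 57  011001110100011100011→0 (1)
 58  110011101000111000111→1 (1)
 59  100111010001110001111→1 (1)
 60  001110100011100011111→0 (1)
 61  011101000111000111111→0 (1)
 62  111010001110001111111→1 (0)
 63  110100011100011111110→1 (1)
 64  101000111000111111101→1 (0)
 65  010001110001111111010→0 (0)
 66  100011100011111110100→1 (1)
 67  000111000111111101001→0 (0)
 68  001110001111111010010→0 (1)
 69  011100011111110100101→0 (1)
 70  111000111111101001011→1 (0)
 71  110001111111010010110→1 (1)
 72  100011111110100101101→1 (1)
 73  000111111101001011011→0 (0)
 74  001111111010010110110→0 (1)
 75  011111110100101101101→0 (1)
 76  111111101001011011011→1 (0)
 77  111111010010110110110→1 (0)
 78  111110100101101101100→1 (0)
 79  111101001011011011000→1 (0)
 80  111010010110110110000→1 (0)
 81  110100101101101100000→1 (1)
 82  101001011011011000001→1 (0)
 83  010010110110110000010→0 (0)
 84  100101101101100000100→1 (1)
 85  001011011011000001001→0 (1)
 86  010110110110000010011→0 (0)
 87  101101101100000100110→1 (0)
 88  011011011000001001100→0 (1)
 89  110110110000010011001→1 (1)
 90  101101100000100110011→1 (0)
 91  011011000001001100110→0 (1)
 92  110110000010011001101→1 (1)
 93  101100000100110011011→1 (0)
 94  011000001001100110110→0 (1)
 95  110000010011001101101→1 (1)
 96  100000100110011011011→1 (1)
 97  000001001100110110111→0 (0)
 98  000010011001101101110→0 (0)
 99  000100110011011011100→0 (0)
100  001001100110110111000→0 (1)
101  010011001101101110001→0 (0)
102  100110011011011100010→1 (1)
103  001100110110111000101→0 (1)
104  011001101101110001011→0 (1)
105  110011011011100010111→1 (1)
106  100110110111000101111→1 (1)
107  001101101110001011111→0 (1)
108  011011011100010111111→0 (1)
109  110110111000101111111→1 (1)
110  101101110001011111111→1 (0)
111  011011100010111111110→0 (1)
112  110111000101111111101→1 (1)
113  101110001011111111011→1 (0)
114  011100010111111110110→0 (1)
115  111000101111111101101→1 (0)
116  110001011111111011010→1 (1)
117  100010111111110110101→1 (1)
118  000101111111101101011→0 (0)
119  001011111111011010110→0 (1)
120  010111111110110101101→0 (0)
121  101111111101101011010→1 (0)
122  011111111011010110100→0 (1)
123  111111110110101101001→1 (0)
124  111111101101011010010→1 (0)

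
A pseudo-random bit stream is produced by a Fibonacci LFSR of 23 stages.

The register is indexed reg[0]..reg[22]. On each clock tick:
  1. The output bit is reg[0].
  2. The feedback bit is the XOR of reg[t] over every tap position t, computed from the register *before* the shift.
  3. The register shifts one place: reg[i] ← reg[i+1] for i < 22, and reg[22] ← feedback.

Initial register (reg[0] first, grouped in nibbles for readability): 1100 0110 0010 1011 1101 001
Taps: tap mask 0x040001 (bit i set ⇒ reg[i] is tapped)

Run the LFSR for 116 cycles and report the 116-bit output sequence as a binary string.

11000110001010111101001100010100111100000010011100010001011010110001011010010110011001010000010100000100111011010110

tick  register→output (feedback)
  0  11000110001010111101001→1 (1)
  1  10001100010101111010011→1 (0)
  2  00011000101011110100110→0 (0)
  3  00110001010111101001100→0 (0)
  4  01100010101111010011000→0 (1)
  5  11000101011110100110001→1 (0)
  6  10001010111101001100010→1 (1)
  7  00010101111010011000101→0 (0)
  8  00101011110100110001010→0 (0)
  9  01010111101001100010100→0 (1)
 10  10101111010011000101001→1 (1)
 11  01011110100110001010011→0 (1)
 12  10111101001100010100111→1 (1)
 13  01111010011000101001111→0 (0)
 14  11110100110001010011110→1 (0)
 15  11101001100010100111100→1 (0)
 16  11010011000101001111000→1 (0)
 17  10100110001010011110000→1 (0)
 18  01001100010100111100000→0 (0)
 19  10011000101001111000000→1 (1)
 20  00110001010011110000001→0 (0)
 21  01100010100111100000010→0 (0)
 22  11000101001111000000100→1 (1)
 23  10001010011110000001001→1 (1)
 24  00010100111100000010011→0 (1)
 25  00101001111000000100111→0 (0)
 26  01010011110000001001110→0 (0)
 27  10100111100000010011100→1 (0)
 28  01001111000000100111000→0 (1)
 29  10011110000001001110001→1 (0)
 30  00111100000010011100010→0 (0)
 31  01111000000100111000100→0 (0)
 32  11110000001001110001000→1 (1)
 33  11100000010011100010001→1 (0)
 34  11000000100111000100010→1 (1)
 35  10000001001110001000101→1 (1)
 36  00000010011100010001011→0 (0)
 37  00000100111000100010110→0 (1)
 38  00001001110001000101101→0 (0)
 39  00010011100010001011010→0 (1)
 40  00100111000100010110101→0 (1)
 41  01001110001000101101011→0 (0)
 42  10011100010001011010110→1 (0)
 43  00111000100010110101100→0 (0)
 44  01110001000101101011000→0 (1)
 45  11100010001011010110001→1 (0)
 46  11000100010110101100010→1 (1)
 47  10001000101101011000101→1 (1)
 48  00010001011010110001011→0 (0)
 49  00100010110101100010110→0 (1)
 50  01000101101011000101101→0 (0)
 51  10001011010110001011010→1 (0)
 52  00010110101100010110100→0 (1)
 53  00101101011000101101001→0 (0)
 54  01011010110001011010010→0 (1)
 55  10110101100010110100101→1 (1)
 56  01101011000101101001011→0 (0)
 57  11010110001011010010110→1 (0)
 58  10101100010110100101100→1 (1)
 59  01011000101101001011001→0 (1)
 60  10110001011010010110011→1 (0)
 61  01100010110100101100110→0 (0)
 62  11000101101001011001100→1 (1)
 63  10001011010010110011001→1 (0)
 64  00010110100101100110010→0 (1)
 65  00101101001011001100101→0 (0)
 66  01011010010110011001010→0 (0)
 67  10110100101100110010100→1 (0)
 68  01101001011001100101000→0 (0)
 69  11010010110011001010000→1 (0)
 70  10100101100110010100000→1 (1)
 71  01001011001100101000001→0 (0)
 72  10010110011001010000010→1 (1)
 73  00101100110010100000101→0 (0)
 74  01011001100101000001010→0 (0)
 75  10110011001010000010100→1 (0)
 76  01100110010100000101000→0 (0)
 77  11001100101000001010000→1 (0)
 78  10011001010000010100000→1 (1)
 79  00110010100000101000001→0 (0)
 80  01100101000001010000010→0 (0)
 81  11001010000010100000100→1 (1)
 82  10010100000101000001001→1 (1)
 83  00101000001010000010011→0 (1)
 84  01010000010100000100111→0 (0)
 85  10100000101000001001110→1 (1)
 86  01000001010000010011101→0 (1)
 87  10000010100000100111011→1 (0)
 88  00000101000001001110110→0 (1)
 89  00001010000010011101101→0 (0)
 90  00010100000100111011010→0 (1)
 91  00101000001001110110101→0 (1)
 92  01010000010011101101011→0 (0)
 93  10100000100111011010110→1 (0)
 94  01000001001110110101100→0 (0)
 95  10000010011101101011000→1 (0)
 96  00000100111011010110000→0 (1)
 97  00001001110110101100001→0 (0)
 98  00010011101101011000010→0 (0)
 99  00100111011010110000100→0 (0)
100  01001110110101100001000→0 (0)
101  10011101101011000010000→1 (0)
102  00111011010110000100000→0 (0)
103  01110110101100001000000→0 (0)
104  11101101011000010000000→1 (1)
105  11011010110000100000001→1 (1)
106  10110101100001000000011→1 (1)
107  01101011000010000000111→0 (0)
108  11010110000100000001110→1 (1)
109  10101100001000000011101→1 (0)
110  01011000010000000111010→0 (1)
111  10110000100000001110101→1 (0)
112  01100001000000011101010→0 (0)
113  11000010000000111010100→1 (0)
114  10000100000001110101000→1 (1)
115  00001000000011101010001→0 (1)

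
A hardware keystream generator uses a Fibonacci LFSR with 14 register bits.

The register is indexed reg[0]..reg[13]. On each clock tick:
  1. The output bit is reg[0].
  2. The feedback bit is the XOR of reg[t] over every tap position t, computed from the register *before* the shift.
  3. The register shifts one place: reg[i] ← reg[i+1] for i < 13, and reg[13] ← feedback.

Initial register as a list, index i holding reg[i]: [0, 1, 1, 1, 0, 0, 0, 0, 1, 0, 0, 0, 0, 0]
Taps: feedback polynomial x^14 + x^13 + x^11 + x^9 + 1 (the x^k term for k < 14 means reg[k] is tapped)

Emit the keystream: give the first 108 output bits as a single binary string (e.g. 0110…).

011100001000000101000000000001101011110001011101001010011111100001001000110101100110100111001011000101100110

k : reg_k → out_k, fb_k
0: 01110000100000 → 0, fb=0
1: 11100001000000 → 1, fb=1
2: 11000010000001 → 1, fb=0
3: 10000100000010 → 1, fb=1
4: 00001000000101 → 0, fb=0
5: 00010000001010 → 0, fb=0
6: 00100000010100 → 0, fb=0
7: 01000000101000 → 0, fb=0
8: 10000001010000 → 1, fb=0
9: 00000010100000 → 0, fb=0
10: 00000101000000 → 0, fb=0
11: 00001010000000 → 0, fb=0
12: 00010100000000 → 0, fb=0
13: 00101000000000 → 0, fb=0
14: 01010000000000 → 0, fb=0
15: 10100000000000 → 1, fb=1
16: 01000000000001 → 0, fb=1
17: 10000000000011 → 1, fb=0
18: 00000000000110 → 0, fb=1
19: 00000000001101 → 0, fb=0
20: 00000000011010 → 0, fb=1
21: 00000000110101 → 0, fb=1
22: 00000001101011 → 0, fb=1
23: 00000011010111 → 0, fb=1
24: 00000110101111 → 0, fb=0
25: 00001101011110 → 0, fb=0
26: 00011010111100 → 0, fb=0
27: 00110101111000 → 0, fb=1
28: 01101011110001 → 0, fb=0
29: 11010111100010 → 1, fb=1
30: 10101111000101 → 1, fb=1
31: 01011110001011 → 0, fb=1
32: 10111100010111 → 1, fb=0
33: 01111000101110 → 0, fb=1
34: 11110001011101 → 1, fb=0
35: 11100010111010 → 1, fb=0
36: 11000101110100 → 1, fb=1
37: 10001011101001 → 1, fb=0
38: 00010111010010 → 0, fb=1
39: 00101110100101 → 0, fb=0
40: 01011101001010 → 0, fb=0
41: 10111010010100 → 1, fb=1
42: 01110100101001 → 0, fb=1
43: 11101001010011 → 1, fb=1
44: 11010010100111 → 1, fb=1
45: 10100101001111 → 1, fb=1
46: 01001010011111 → 0, fb=1
47: 10010100111111 → 1, fb=0
48: 00101001111110 → 0, fb=0
49: 01010011111100 → 0, fb=0
50: 10100111111000 → 1, fb=0
51: 01001111110000 → 0, fb=1
52: 10011111100001 → 1, fb=0
53: 00111111000010 → 0, fb=0
54: 01111110000100 → 0, fb=1
55: 11111100001001 → 1, fb=0
56: 11111000010010 → 1, fb=0
57: 11110000100100 → 1, fb=0
58: 11100001001000 → 1, fb=1
59: 11000010010001 → 1, fb=1
60: 10000100100011 → 1, fb=0
61: 00001001000110 → 0, fb=1
62: 00010010001101 → 0, fb=0
63: 00100100011010 → 0, fb=1
64: 01001000110101 → 0, fb=1
65: 10010001101011 → 1, fb=0
66: 00100011010110 → 0, fb=0
67: 01000110101100 → 0, fb=1
68: 10001101011001 → 1, fb=1
69: 00011010110011 → 0, fb=0
70: 00110101100110 → 0, fb=1
71: 01101011001101 → 0, fb=0
72: 11010110011010 → 1, fb=0
73: 10101100110100 → 1, fb=1
74: 01011001101001 → 0, fb=1
75: 10110011010011 → 1, fb=1
76: 01100110100111 → 0, fb=0
77: 11001101001110 → 1, fb=0
78: 10011010011100 → 1, fb=1
79: 00110100111001 → 0, fb=0
80: 01101001110010 → 0, fb=1
81: 11010011100101 → 1, fb=1
82: 10100111001011 → 1, fb=0
83: 01001110010110 → 0, fb=0
84: 10011100101100 → 1, fb=0
85: 00111001011000 → 0, fb=1
86: 01110010110001 → 0, fb=0
87: 11100101100010 → 1, fb=1
88: 11001011000101 → 1, fb=1
89: 10010110001011 → 1, fb=0
90: 00101100010110 → 0, fb=0
91: 01011000101100 → 0, fb=1
92: 10110001011001 → 1, fb=1
93: 01100010110011 → 0, fb=0
94: 11000101100110 → 1, fb=0
95: 10001011001100 → 1, fb=0
96: 00010110011000 → 0, fb=1
97: 00101100110001 → 0, fb=0
98: 01011001100010 → 0, fb=0
99: 10110011000100 → 1, fb=0
100: 01100110001000 → 0, fb=0
101: 11001100010000 → 1, fb=0
102: 10011000100000 → 1, fb=1
103: 00110001000001 → 0, fb=1
104: 01100010000011 → 0, fb=1
105: 11000100000111 → 1, fb=1
106: 10001000001111 → 1, fb=1
107: 00010000011111 → 0, fb=1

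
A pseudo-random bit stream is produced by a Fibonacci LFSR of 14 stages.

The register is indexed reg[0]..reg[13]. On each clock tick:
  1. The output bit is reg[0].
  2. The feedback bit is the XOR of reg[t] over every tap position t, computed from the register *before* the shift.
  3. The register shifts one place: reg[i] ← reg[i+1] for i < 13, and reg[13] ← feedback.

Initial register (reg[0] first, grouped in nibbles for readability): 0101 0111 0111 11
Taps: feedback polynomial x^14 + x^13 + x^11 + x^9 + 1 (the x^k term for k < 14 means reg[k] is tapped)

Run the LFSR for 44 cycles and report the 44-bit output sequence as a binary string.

step | reg (before) | out | fb
   0 | 01010111011111 | 0 | 1
   1 | 10101110111111 | 1 | 0
   2 | 01011101111110 | 0 | 0
   3 | 10111011111100 | 1 | 1
   4 | 01110111111001 | 0 | 0
   5 | 11101111110010 | 1 | 0
   6 | 11011111100100 | 1 | 0
   7 | 10111111001000 | 1 | 1
   8 | 01111110010001 | 0 | 0
   9 | 11111100100010 | 1 | 1
  10 | 11111001000101 | 1 | 1
  11 | 11110010001011 | 1 | 0
  12 | 11100100010110 | 1 | 1
  13 | 11001000101101 | 1 | 1
  14 | 10010001011011 | 1 | 1
  15 | 00100010110111 | 0 | 1
  16 | 01000101101111 | 0 | 0
  17 | 10001011011110 | 1 | 1
  18 | 00010110111101 | 0 | 1
  19 | 00101101111011 | 0 | 0
  20 | 01011011110110 | 0 | 0
  21 | 10110111101100 | 1 | 0
  22 | 01101111011000 | 0 | 1
  23 | 11011110110001 | 1 | 1
  24 | 10111101100011 | 1 | 0
  25 | 01111011000110 | 0 | 1
  26 | 11110110001101 | 1 | 1
  27 | 11101100011011 | 1 | 1
  28 | 11011000110111 | 1 | 0
  29 | 10110001101110 | 1 | 0
  30 | 01100011011100 | 0 | 0
  31 | 11000110111000 | 1 | 0
  32 | 10001101110000 | 1 | 0
  33 | 00011011100000 | 0 | 0
  34 | 00110111000000 | 0 | 0
  35 | 01101110000000 | 0 | 0
  36 | 11011100000000 | 1 | 1
  37 | 10111000000001 | 1 | 0
  38 | 01110000000010 | 0 | 0
  39 | 11100000000100 | 1 | 0
  40 | 11000000001000 | 1 | 1
  41 | 10000000010001 | 1 | 1
  42 | 00000000100011 | 0 | 1
  43 | 00000001000111 | 0 | 0

01010111011111100100010110111101100011011100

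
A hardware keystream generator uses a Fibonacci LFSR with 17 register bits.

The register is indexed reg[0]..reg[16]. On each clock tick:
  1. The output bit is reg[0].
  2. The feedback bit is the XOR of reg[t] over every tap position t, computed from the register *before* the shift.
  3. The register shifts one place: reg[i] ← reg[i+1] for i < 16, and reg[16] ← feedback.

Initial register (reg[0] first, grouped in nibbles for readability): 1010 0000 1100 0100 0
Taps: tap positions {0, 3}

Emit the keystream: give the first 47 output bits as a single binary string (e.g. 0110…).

10100000110001000101001101110011011001000111010

k : reg_k → out_k, fb_k
0: 10100000110001000 → 1, fb=1
1: 01000001100010001 → 0, fb=0
2: 10000011000100010 → 1, fb=1
3: 00000110001000101 → 0, fb=0
4: 00001100010001010 → 0, fb=0
5: 00011000100010100 → 0, fb=1
6: 00110001000101001 → 0, fb=1
7: 01100010001010011 → 0, fb=0
8: 11000100010100110 → 1, fb=1
9: 10001000101001101 → 1, fb=1
10: 00010001010011011 → 0, fb=1
11: 00100010100110111 → 0, fb=0
12: 01000101001101110 → 0, fb=0
13: 10001010011011100 → 1, fb=1
14: 00010100110111001 → 0, fb=1
15: 00101001101110011 → 0, fb=0
16: 01010011011100110 → 0, fb=1
17: 10100110111001101 → 1, fb=1
18: 01001101110011011 → 0, fb=0
19: 10011011100110110 → 1, fb=0
20: 00110111001101100 → 0, fb=1
21: 01101110011011001 → 0, fb=0
22: 11011100110110010 → 1, fb=0
23: 10111001101100100 → 1, fb=0
24: 01110011011001000 → 0, fb=1
25: 11100110110010001 → 1, fb=1
26: 11001101100100011 → 1, fb=1
27: 10011011001000111 → 1, fb=0
28: 00110110010001110 → 0, fb=1
29: 01101100100011101 → 0, fb=0
30: 11011001000111010 → 1, fb=0
31: 10110010001110100 → 1, fb=0
32: 01100100011101000 → 0, fb=0
33: 11001000111010000 → 1, fb=1
34: 10010001110100001 → 1, fb=0
35: 00100011101000010 → 0, fb=0
36: 01000111010000100 → 0, fb=0
37: 10001110100001000 → 1, fb=1
38: 00011101000010001 → 0, fb=1
39: 00111010000100011 → 0, fb=1
40: 01110100001000111 → 0, fb=1
41: 11101000010001111 → 1, fb=1
42: 11010000100011111 → 1, fb=0
43: 10100001000111110 → 1, fb=1
44: 01000010001111101 → 0, fb=0
45: 10000100011111010 → 1, fb=1
46: 00001000111110101 → 0, fb=0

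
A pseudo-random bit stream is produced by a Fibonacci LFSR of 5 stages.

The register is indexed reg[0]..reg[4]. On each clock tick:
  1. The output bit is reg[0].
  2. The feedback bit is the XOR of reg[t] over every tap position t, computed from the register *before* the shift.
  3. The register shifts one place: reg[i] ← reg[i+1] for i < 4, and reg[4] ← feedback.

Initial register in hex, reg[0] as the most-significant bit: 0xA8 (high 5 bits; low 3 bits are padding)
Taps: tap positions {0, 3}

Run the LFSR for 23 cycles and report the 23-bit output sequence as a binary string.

10101110110001111100110

step | reg (before) | out | fb
   0 | 10101 | 1 | 1
   1 | 01011 | 0 | 1
   2 | 10111 | 1 | 0
   3 | 01110 | 0 | 1
   4 | 11101 | 1 | 1
   5 | 11011 | 1 | 0
   6 | 10110 | 1 | 0
   7 | 01100 | 0 | 0
   8 | 11000 | 1 | 1
   9 | 10001 | 1 | 1
  10 | 00011 | 0 | 1
  11 | 00111 | 0 | 1
  12 | 01111 | 0 | 1
  13 | 11111 | 1 | 0
  14 | 11110 | 1 | 0
  15 | 11100 | 1 | 1
  16 | 11001 | 1 | 1
  17 | 10011 | 1 | 0
  18 | 00110 | 0 | 1
  19 | 01101 | 0 | 0
  20 | 11010 | 1 | 0
  21 | 10100 | 1 | 1
  22 | 01001 | 0 | 0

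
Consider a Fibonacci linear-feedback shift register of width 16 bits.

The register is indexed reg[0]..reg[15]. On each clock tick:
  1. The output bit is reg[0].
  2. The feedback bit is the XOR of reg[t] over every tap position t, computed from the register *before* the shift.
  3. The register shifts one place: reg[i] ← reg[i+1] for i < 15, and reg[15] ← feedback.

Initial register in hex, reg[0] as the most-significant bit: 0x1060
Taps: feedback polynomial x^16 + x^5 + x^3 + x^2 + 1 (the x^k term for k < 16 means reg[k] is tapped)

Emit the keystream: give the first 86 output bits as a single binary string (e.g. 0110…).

tick  register→output (feedback)
  0  0001000001100000→0 (1)
  1  0010000011000001→0 (1)
  2  0100000110000011→0 (0)
  3  1000001100000110→1 (1)
  4  0000011000001101→0 (1)
  5  0000110000011011→0 (1)
  6  0001100000110111→0 (1)
  7  0011000001101111→0 (0)
  8  0110000011011110→0 (1)
  9  1100000110111101→1 (1)
 10  1000001101111011→1 (1)
 11  0000011011110111→0 (1)
 12  0000110111101111→0 (1)
 13  0001101111011111→0 (1)
 14  0011011110111111→0 (1)
 15  0110111101111111→0 (0)
 16  1101111011111110→1 (1)
 17  1011110111111101→1 (0)
 18  0111101111111010→0 (0)
 19  1111011111110100→1 (0)
 20  1110111111101000→1 (1)
 21  1101111111010001→1 (1)
 22  1011111110100011→1 (0)
 23  0111111101000110→0 (1)
 24  1111111010001101→1 (0)
 25  1111110100011010→1 (0)
 26  1111101000110100→1 (1)
 27  1111010001101001→1 (0)
 28  1110100011010010→1 (0)
 29  1101000110100100→1 (0)
 30  1010001101001000→1 (0)
 31  0100011010010000→0 (1)
 32  1000110100100001→1 (0)
 33  0001101001000010→0 (1)
 34  0011010010000101→0 (1)
 35  0110100100001011→0 (1)
 36  1101001000010111→1 (0)
 37  1010010000101110→1 (1)
 38  0100100001011101→0 (0)
 39  1001000010111010→1 (0)
 40  0010000101110100→0 (1)
 41  0100001011101001→0 (0)
 42  1000010111010010→1 (0)
 43  0000101110100100→0 (0)
 44  0001011101001000→0 (0)
 45  0010111010010000→0 (0)
 46  0101110100100000→0 (0)
 47  1011101001000000→1 (1)
 48  0111010010000001→0 (1)
 49  1110100100000011→1 (0)
 50  1101001000000110→1 (0)
 51  1010010000001100→1 (1)
 52  0100100000011001→0 (0)
 53  1001000000110010→1 (0)
 54  0010000001100100→0 (1)
 55  0100000011001001→0 (0)
 56  1000000110010010→1 (1)
 57  0000001100100101→0 (0)
 58  0000011001001010→0 (1)
 59  0000110010010101→0 (1)
 60  0001100100101011→0 (1)
 61  0011001001010111→0 (0)
 62  0110010010101110→0 (0)
 63  1100100101011100→1 (1)
 64  1001001010111001→1 (0)
 65  0010010101110010→0 (0)
 66  0100101011100100→0 (0)
 67  1001010111001000→1 (1)
 68  0010101110010001→0 (1)
 69  0101011100100011→0 (0)
 70  1010111001000110→1 (1)
 71  0101110010001101→0 (0)
 72  1011100100011010→1 (1)
 73  0111001000110101→0 (0)
 74  1110010001101010→1 (1)
 75  1100100011010101→1 (1)
 76  1001000110101011→1 (0)
 77  0010001101010110→0 (1)
 78  0100011010101101→0 (1)
 79  1000110101011011→1 (0)
 80  0001101010110110→0 (1)
 81  0011010101101101→0 (1)
 82  0110101011011011→0 (1)
 83  1101010110110111→1 (1)
 84  1010101101101111→1 (0)
 85  0101011011011110→0 (0)

00010000011000001101111011111110100011010010000101110100100000011001001010111001000110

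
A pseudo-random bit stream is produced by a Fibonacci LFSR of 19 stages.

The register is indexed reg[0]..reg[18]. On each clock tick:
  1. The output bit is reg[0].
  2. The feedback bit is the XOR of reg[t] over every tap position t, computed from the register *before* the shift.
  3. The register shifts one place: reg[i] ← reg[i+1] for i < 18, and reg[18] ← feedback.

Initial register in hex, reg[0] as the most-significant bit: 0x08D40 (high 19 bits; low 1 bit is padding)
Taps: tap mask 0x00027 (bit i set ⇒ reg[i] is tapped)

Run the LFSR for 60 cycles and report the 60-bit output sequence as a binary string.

k : reg_k → out_k, fb_k
0: 0000100011010100000 → 0, fb=0
1: 0001000110101000000 → 0, fb=0
2: 0010001101010000000 → 0, fb=1
3: 0100011010100000001 → 0, fb=0
4: 1000110101000000010 → 1, fb=0
5: 0001101010000000100 → 0, fb=0
6: 0011010100000001000 → 0, fb=0
7: 0110101000000010000 → 0, fb=0
8: 1101010000000100000 → 1, fb=1
9: 1010100000001000001 → 1, fb=0
10: 0101000000010000010 → 0, fb=1
11: 1010000000100000101 → 1, fb=0
12: 0100000001000001010 → 0, fb=1
13: 1000000010000010101 → 1, fb=1
14: 0000000100000101011 → 0, fb=0
15: 0000001000001010110 → 0, fb=0
16: 0000010000010101100 → 0, fb=1
17: 0000100000101011001 → 0, fb=0
18: 0001000001010110010 → 0, fb=0
19: 0010000010101100100 → 0, fb=1
20: 0100000101011001001 → 0, fb=1
21: 1000001010110010011 → 1, fb=1
22: 0000010101100100111 → 0, fb=1
23: 0000101011001001111 → 0, fb=0
24: 0001010110010011110 → 0, fb=1
25: 0010101100100111101 → 0, fb=1
26: 0101011001001111011 → 0, fb=0
27: 1010110010011110110 → 1, fb=1
28: 0101100100111101101 → 0, fb=1
29: 1011001001111011011 → 1, fb=0
30: 0110010011110110110 → 0, fb=1
31: 1100100111101101101 → 1, fb=0
32: 1001001111011011010 → 1, fb=1
33: 0010011110110110101 → 0, fb=0
34: 0100111101101101010 → 0, fb=0
35: 1001111011011010100 → 1, fb=0
36: 0011110110110101000 → 0, fb=0
37: 0111101101101010000 → 0, fb=0
38: 1111011011010100000 → 1, fb=0
39: 1110110110101000000 → 1, fb=0
40: 1101101101010000000 → 1, fb=0
41: 1011011010100000000 → 1, fb=1
42: 0110110101000000001 → 0, fb=1
43: 1101101010000000011 → 1, fb=0
44: 1011010100000000110 → 1, fb=1
45: 0110101000000001101 → 0, fb=0
46: 1101010000000011010 → 1, fb=1
47: 1010100000000110101 → 1, fb=0
48: 0101000000001101010 → 0, fb=1
49: 1010000000011010101 → 1, fb=0
50: 0100000000110101010 → 0, fb=1
51: 1000000001101010101 → 1, fb=1
52: 0000000011010101011 → 0, fb=0
53: 0000000110101010110 → 0, fb=0
54: 0000001101010101100 → 0, fb=0
55: 0000011010101011000 → 0, fb=1
56: 0000110101010110001 → 0, fb=1
57: 0001101010101100011 → 0, fb=0
58: 0011010101011000110 → 0, fb=0
59: 0110101010110001100 → 0, fb=0

000010001101010000000100000101011001001111011011010100000000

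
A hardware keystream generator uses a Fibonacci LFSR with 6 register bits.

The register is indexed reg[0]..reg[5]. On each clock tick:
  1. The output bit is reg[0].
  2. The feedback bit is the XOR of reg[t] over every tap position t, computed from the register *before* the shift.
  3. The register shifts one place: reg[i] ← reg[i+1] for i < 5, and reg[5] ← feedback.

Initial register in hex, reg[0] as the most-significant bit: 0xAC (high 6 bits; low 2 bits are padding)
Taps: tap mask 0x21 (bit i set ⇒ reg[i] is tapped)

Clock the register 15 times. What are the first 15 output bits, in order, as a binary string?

tick  register→output (feedback)
  0  101011→1 (0)
  1  010110→0 (0)
  2  101100→1 (1)
  3  011001→0 (1)
  4  110011→1 (0)
  5  100110→1 (1)
  6  001101→0 (1)
  7  011011→0 (1)
  8  110111→1 (0)
  9  101110→1 (1)
 10  011101→0 (1)
 11  111011→1 (0)
 12  110110→1 (1)
 13  101101→1 (0)
 14  011010→0 (0)

101011001101110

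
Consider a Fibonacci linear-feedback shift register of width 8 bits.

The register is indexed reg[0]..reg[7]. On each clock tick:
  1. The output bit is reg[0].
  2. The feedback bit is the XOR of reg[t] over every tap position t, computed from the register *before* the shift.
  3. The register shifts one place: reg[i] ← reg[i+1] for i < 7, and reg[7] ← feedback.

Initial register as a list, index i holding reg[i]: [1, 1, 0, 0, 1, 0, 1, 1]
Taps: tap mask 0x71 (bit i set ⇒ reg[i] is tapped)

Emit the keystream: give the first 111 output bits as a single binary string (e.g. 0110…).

tick  register→output (feedback)
  0  11001011→1 (1)
  1  10010111→1 (1)
  2  00101111→0 (1)
  3  01011111→0 (1)
  4  10111111→1 (0)
  5  01111110→0 (1)
  6  11111101→1 (1)
  7  11111011→1 (1)
  8  11110111→1 (1)
  9  11101111→1 (0)
 10  11011110→1 (0)
 11  10111100→1 (1)
 12  01111001→0 (1)
 13  11110011→1 (0)
 14  11100110→1 (1)
 15  11001101→1 (1)
 16  10011011→1 (1)
 17  00110111→0 (0)
 18  01101110→0 (1)
 19  11011101→1 (1)
 20  10111011→1 (1)
 21  01110111→0 (0)
 22  11101110→1 (0)
 23  11011100→1 (1)
 24  10111001→1 (0)
 25  01110010→0 (1)
 26  11100101→1 (0)
 27  11001010→1 (1)
 28  10010101→1 (0)
 29  00101010→0 (0)
 30  01010100→0 (1)
 31  10101001→1 (0)
 32  01010010→0 (1)
 33  10100101→1 (0)
 34  01001010→0 (0)
 35  10010100→1 (0)
 36  00101000→0 (1)
 37  01010001→0 (0)
 38  10100010→1 (0)
 39  01000100→0 (1)
 40  10001001→1 (0)
 41  00010010→0 (1)
 42  00100101→0 (1)
 43  01001011→0 (0)
 44  10010110→1 (1)
 45  00101101→0 (0)
 46  01011010→0 (0)
 47  10110100→1 (0)
 48  01101000→0 (1)
 49  11010001→1 (1)
 50  10100011→1 (0)
 51  01000110→0 (0)
 52  10001100→1 (1)
 53  00011001→0 (1)
 54  00110011→0 (1)
 55  01100111→0 (0)
 56  11001110→1 (0)
 57  10011100→1 (1)
 58  00111001→0 (1)
 59  01110011→0 (1)
 60  11100111→1 (1)
 61  11001111→1 (0)
 62  10011110→1 (0)
 63  00111100→0 (0)
 64  01111000→0 (1)
 65  11110001→1 (1)
 66  11100011→1 (0)
 67  11000110→1 (1)
 68  10001101→1 (1)
 69  00011011→0 (0)
 70  00110110→0 (0)
 71  01101100→0 (0)
 72  11011000→1 (0)
 73  10110000→1 (1)
 74  01100001→0 (0)
 75  11000010→1 (0)
 76  10000100→1 (0)
 77  00001000→0 (1)
 78  00010001→0 (0)
 79  00100010→0 (1)
 80  01000101→0 (1)
 81  10001011→1 (1)
 82  00010111→0 (0)
 83  00101110→0 (1)
 84  01011101→0 (0)
 85  10111010→1 (1)
 86  01110101→0 (1)
 87  11101011→1 (1)
 88  11010111→1 (1)
 89  10101111→1 (0)
 90  01011110→0 (1)
 91  10111101→1 (1)
 92  01111011→0 (0)
 93  11110110→1 (1)
 94  11101101→1 (1)
 95  11011011→1 (1)
 96  10110111→1 (1)
 97  01101111→0 (1)
 98  11011111→1 (0)
 99  10111110→1 (0)
100  01111100→0 (0)
101  11111000→1 (0)
102  11110000→1 (1)
103  11100001→1 (1)
104  11000011→1 (0)
105  10000110→1 (1)
106  00001101→0 (0)
107  00011010→0 (0)
108  00110100→0 (1)
109  01101001→0 (1)
110  11010011→1 (0)

110010111111011110011011101110010101001010001001011010001100111001111000110110000100010111010111101101111100001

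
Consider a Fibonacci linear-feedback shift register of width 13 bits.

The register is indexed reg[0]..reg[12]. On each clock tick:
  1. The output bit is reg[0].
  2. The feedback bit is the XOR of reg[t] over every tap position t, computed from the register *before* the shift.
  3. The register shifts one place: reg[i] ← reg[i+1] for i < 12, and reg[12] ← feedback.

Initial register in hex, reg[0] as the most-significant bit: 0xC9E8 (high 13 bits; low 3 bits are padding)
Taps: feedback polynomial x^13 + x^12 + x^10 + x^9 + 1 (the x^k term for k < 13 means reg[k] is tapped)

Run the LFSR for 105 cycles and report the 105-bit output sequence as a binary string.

110010011110100101011110010001000010011100100101011111100000110011000111010100011110111011010000010100010

k : reg_k → out_k, fb_k
0: 1100100111101 → 1, fb=0
1: 1001001111010 → 1, fb=0
2: 0010011110100 → 0, fb=1
3: 0100111101001 → 0, fb=0
4: 1001111010010 → 1, fb=1
5: 0011110100101 → 0, fb=0
6: 0111101001010 → 0, fb=1
7: 1111010010101 → 1, fb=1
8: 1110100101011 → 1, fb=1
9: 1101001010111 → 1, fb=1
10: 1010010101111 → 1, fb=0
11: 0100101011110 → 0, fb=0
12: 1001010111100 → 1, fb=1
13: 0010101111001 → 0, fb=0
14: 0101011110010 → 0, fb=0
15: 1010111100100 → 1, fb=0
16: 0101111001000 → 0, fb=1
17: 1011110010001 → 1, fb=0
18: 0111100100010 → 0, fb=0
19: 1111001000100 → 1, fb=0
20: 1110010001000 → 1, fb=0
21: 1100100010000 → 1, fb=1
22: 1001000100001 → 1, fb=0
23: 0010001000010 → 0, fb=0
24: 0100010000100 → 0, fb=1
25: 1000100001001 → 1, fb=1
26: 0001000010011 → 0, fb=1
27: 0010000100111 → 0, fb=0
28: 0100001001110 → 0, fb=0
29: 1000010011100 → 1, fb=1
30: 0000100111001 → 0, fb=0
31: 0001001110010 → 0, fb=0
32: 0010011100100 → 0, fb=1
33: 0100111001001 → 0, fb=0
34: 1001110010010 → 1, fb=1
35: 0011100100101 → 0, fb=0
36: 0111001001010 → 0, fb=1
37: 1110010010101 → 1, fb=1
38: 1100100101011 → 1, fb=1
39: 1001001010111 → 1, fb=1
40: 0010010101111 → 0, fb=1
41: 0100101011111 → 0, fb=1
42: 1001010111111 → 1, fb=0
43: 0010101111110 → 0, fb=0
44: 0101011111100 → 0, fb=0
45: 1010111111000 → 1, fb=0
46: 0101111110000 → 0, fb=0
47: 1011111100000 → 1, fb=1
48: 0111111000001 → 0, fb=1
49: 1111110000011 → 1, fb=0
50: 1111100000110 → 1, fb=0
51: 1111000001100 → 1, fb=1
52: 1110000011001 → 1, fb=1
53: 1100000110011 → 1, fb=0
54: 1000001100110 → 1, fb=0
55: 0000011001100 → 0, fb=0
56: 0000110011000 → 0, fb=1
57: 0001100110001 → 0, fb=1
58: 0011001100011 → 0, fb=1
59: 0110011000111 → 0, fb=0
60: 1100110001110 → 1, fb=1
61: 1001100011101 → 1, fb=0
62: 0011000111010 → 0, fb=1
63: 0110001110101 → 0, fb=0
64: 1100011101010 → 1, fb=0
65: 1000111010100 → 1, fb=0
66: 0001110101000 → 0, fb=1
67: 0011101010001 → 0, fb=1
68: 0111010100011 → 0, fb=1
69: 1110101000111 → 1, fb=1
70: 1101010001111 → 1, fb=0
71: 1010100011110 → 1, fb=1
72: 0101000111101 → 0, fb=1
73: 1010001111011 → 1, fb=1
74: 0100011110111 → 0, fb=0
75: 1000111101110 → 1, fb=1
76: 0001111011101 → 0, fb=1
77: 0011110111011 → 0, fb=0
78: 0111101110110 → 0, fb=1
79: 1111011101101 → 1, fb=0
80: 1110111011010 → 1, fb=0
81: 1101110110100 → 1, fb=0
82: 1011101101000 → 1, fb=0
83: 0111011010000 → 0, fb=0
84: 1110110100000 → 1, fb=1
85: 1101101000001 → 1, fb=0
86: 1011010000010 → 1, fb=1
87: 0110100000101 → 0, fb=0
88: 1101000001010 → 1, fb=0
89: 1010000010100 → 1, fb=0
90: 0100000101000 → 0, fb=1
91: 1000001010001 → 1, fb=0
92: 0000010100010 → 0, fb=0
93: 0000101000100 → 0, fb=1
94: 0001010001001 → 0, fb=0
95: 0010100010010 → 0, fb=0
96: 0101000100100 → 0, fb=1
97: 1010001001001 → 1, fb=1
98: 0100010010011 → 0, fb=1
99: 1000100100111 → 1, fb=1
100: 0001001001111 → 0, fb=1
101: 0010010011111 → 0, fb=1
102: 0100100111111 → 0, fb=1
103: 1001001111111 → 1, fb=0
104: 0010011111110 → 0, fb=0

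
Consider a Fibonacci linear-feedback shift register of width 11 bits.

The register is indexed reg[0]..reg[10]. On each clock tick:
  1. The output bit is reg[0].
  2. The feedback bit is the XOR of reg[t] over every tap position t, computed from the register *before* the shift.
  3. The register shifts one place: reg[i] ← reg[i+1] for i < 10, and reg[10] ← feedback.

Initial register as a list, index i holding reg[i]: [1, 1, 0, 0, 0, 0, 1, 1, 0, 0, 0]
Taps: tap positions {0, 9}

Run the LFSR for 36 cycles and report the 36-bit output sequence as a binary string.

110000110001111110000011001111111000

tick  register→output (feedback)
  0  11000011000→1 (1)
  1  10000110001→1 (1)
  2  00001100011→0 (1)
  3  00011000111→0 (1)
  4  00110001111→0 (1)
  5  01100011111→0 (1)
  6  11000111111→1 (0)
  7  10001111110→1 (0)
  8  00011111100→0 (0)
  9  00111111000→0 (0)
 10  01111110000→0 (0)
 11  11111100000→1 (1)
 12  11111000001→1 (1)
 13  11110000011→1 (0)
 14  11100000110→1 (0)
 15  11000001100→1 (1)
 16  10000011001→1 (1)
 17  00000110011→0 (1)
 18  00001100111→0 (1)
 19  00011001111→0 (1)
 20  00110011111→0 (1)
 21  01100111111→0 (1)
 22  11001111111→1 (0)
 23  10011111110→1 (0)
 24  00111111100→0 (0)
 25  01111111000→0 (0)
 26  11111110000→1 (1)
 27  11111100001→1 (1)
 28  11111000011→1 (0)
 29  11110000110→1 (0)
 30  11100001100→1 (1)
 31  11000011001→1 (1)
 32  10000110011→1 (0)
 33  00001100110→0 (1)
 34  00011001101→0 (0)
 35  00110011010→0 (1)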